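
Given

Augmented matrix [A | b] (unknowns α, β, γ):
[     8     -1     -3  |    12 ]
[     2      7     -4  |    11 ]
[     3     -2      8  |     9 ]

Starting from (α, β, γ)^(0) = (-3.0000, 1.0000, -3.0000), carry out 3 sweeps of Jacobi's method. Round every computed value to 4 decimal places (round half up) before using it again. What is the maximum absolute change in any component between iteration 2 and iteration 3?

1.3698

Iteration 1:
  α = (12 - (-1)·1.0000 - (-3)·-3.0000) / (8) = 0.5000
  β = (11 - (2)·-3.0000 - (-4)·-3.0000) / (7) = 0.7143
  γ = (9 - (3)·-3.0000 - (-2)·1.0000) / (8) = 2.5000
Iteration 2:
  α = (12 - (-1)·0.7143 - (-3)·2.5000) / (8) = 2.5268
  β = (11 - (2)·0.5000 - (-4)·2.5000) / (7) = 2.8571
  γ = (9 - (3)·0.5000 - (-2)·0.7143) / (8) = 1.1161
Iteration 3:
  α = (12 - (-1)·2.8571 - (-3)·1.1161) / (8) = 2.2757
  β = (11 - (2)·2.5268 - (-4)·1.1161) / (7) = 1.4873
  γ = (9 - (3)·2.5268 - (-2)·2.8571) / (8) = 0.8917
Change: (-0.2511, -1.3698, -0.2244) → max |·| = 1.3698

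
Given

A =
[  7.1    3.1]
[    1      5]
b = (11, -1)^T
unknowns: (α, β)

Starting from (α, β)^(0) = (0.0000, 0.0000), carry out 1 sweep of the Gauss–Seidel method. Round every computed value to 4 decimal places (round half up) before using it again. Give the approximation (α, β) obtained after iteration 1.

(1.5493, -0.5099)

Iteration 1:
  α = (11 - (3.1)·0.0000) / (7.1) = 1.5493
  β = (-1 - (1)·1.5493) / (5) = -0.5099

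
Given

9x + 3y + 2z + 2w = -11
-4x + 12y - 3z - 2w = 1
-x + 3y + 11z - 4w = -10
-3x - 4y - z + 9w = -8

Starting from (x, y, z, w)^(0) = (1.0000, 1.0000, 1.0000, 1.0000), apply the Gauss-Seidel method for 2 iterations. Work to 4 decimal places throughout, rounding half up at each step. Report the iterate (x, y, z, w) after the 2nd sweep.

(-0.6362, -0.5834, -1.4280, -1.5189)

Iteration 1:
  x = (-11 - (3)·1.0000 - (2)·1.0000 - (2)·1.0000) / (9) = -2.0000
  y = (1 - (-4)·-2.0000 - (-3)·1.0000 - (-2)·1.0000) / (12) = -0.1667
  z = (-10 - (-1)·-2.0000 - (3)·-0.1667 - (-4)·1.0000) / (11) = -0.6818
  w = (-8 - (-3)·-2.0000 - (-4)·-0.1667 - (-1)·-0.6818) / (9) = -1.7054
Iteration 2:
  x = (-11 - (3)·-0.1667 - (2)·-0.6818 - (2)·-1.7054) / (9) = -0.6362
  y = (1 - (-4)·-0.6362 - (-3)·-0.6818 - (-2)·-1.7054) / (12) = -0.5834
  z = (-10 - (-1)·-0.6362 - (3)·-0.5834 - (-4)·-1.7054) / (11) = -1.4280
  w = (-8 - (-3)·-0.6362 - (-4)·-0.5834 - (-1)·-1.4280) / (9) = -1.5189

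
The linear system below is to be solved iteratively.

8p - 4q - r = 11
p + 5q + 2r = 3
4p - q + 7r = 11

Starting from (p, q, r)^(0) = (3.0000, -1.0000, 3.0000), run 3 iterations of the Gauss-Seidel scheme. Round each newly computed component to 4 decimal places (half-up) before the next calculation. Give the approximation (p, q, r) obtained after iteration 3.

Iteration 1:
  p = (11 - (-4)·-1.0000 - (-1)·3.0000) / (8) = 1.2500
  q = (3 - (1)·1.2500 - (2)·3.0000) / (5) = -0.8500
  r = (11 - (4)·1.2500 - (-1)·-0.8500) / (7) = 0.7357
Iteration 2:
  p = (11 - (-4)·-0.8500 - (-1)·0.7357) / (8) = 1.0420
  q = (3 - (1)·1.0420 - (2)·0.7357) / (5) = 0.0973
  r = (11 - (4)·1.0420 - (-1)·0.0973) / (7) = 0.9899
Iteration 3:
  p = (11 - (-4)·0.0973 - (-1)·0.9899) / (8) = 1.5474
  q = (3 - (1)·1.5474 - (2)·0.9899) / (5) = -0.1054
  r = (11 - (4)·1.5474 - (-1)·-0.1054) / (7) = 0.6721

(1.5474, -0.1054, 0.6721)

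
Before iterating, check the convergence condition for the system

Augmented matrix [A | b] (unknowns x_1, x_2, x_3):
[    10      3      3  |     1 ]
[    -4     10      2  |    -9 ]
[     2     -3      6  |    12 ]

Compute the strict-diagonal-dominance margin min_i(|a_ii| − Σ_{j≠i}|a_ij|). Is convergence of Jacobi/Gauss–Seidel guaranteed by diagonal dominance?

1

row 1: |10| − (3+3) = 4
row 2: |10| − (4+2) = 4
row 3: |6| − (2+3) = 1
minimum over rows = 1 → strictly diagonally dominant (convergence guaranteed)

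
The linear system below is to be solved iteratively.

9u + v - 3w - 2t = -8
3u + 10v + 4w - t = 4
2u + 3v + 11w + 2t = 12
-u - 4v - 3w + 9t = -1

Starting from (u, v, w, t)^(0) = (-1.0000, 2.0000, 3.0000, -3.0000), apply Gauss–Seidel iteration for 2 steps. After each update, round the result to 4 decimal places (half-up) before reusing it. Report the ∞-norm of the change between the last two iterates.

0.8210

Iteration 1:
  u = (-8 - (1)·2.0000 - (-3)·3.0000 - (-2)·-3.0000) / (9) = -0.7778
  v = (4 - (3)·-0.7778 - (4)·3.0000 - (-1)·-3.0000) / (10) = -0.8667
  w = (12 - (2)·-0.7778 - (3)·-0.8667 - (2)·-3.0000) / (11) = 2.0142
  t = (-1 - (-1)·-0.7778 - (-4)·-0.8667 - (-3)·2.0142) / (9) = 0.0887
Iteration 2:
  u = (-8 - (1)·-0.8667 - (-3)·2.0142 - (-2)·0.0887) / (9) = -0.1015
  v = (4 - (3)·-0.1015 - (4)·2.0142 - (-1)·0.0887) / (10) = -0.3664
  w = (12 - (2)·-0.1015 - (3)·-0.3664 - (2)·0.0887) / (11) = 1.1932
  t = (-1 - (-1)·-0.1015 - (-4)·-0.3664 - (-3)·1.1932) / (9) = 0.1125
Change: (0.6763, 0.5003, -0.8210, 0.0238) → max |·| = 0.8210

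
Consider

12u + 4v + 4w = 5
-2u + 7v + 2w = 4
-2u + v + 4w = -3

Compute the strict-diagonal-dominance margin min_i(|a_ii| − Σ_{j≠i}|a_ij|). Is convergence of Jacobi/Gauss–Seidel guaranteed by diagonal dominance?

row 1: |12| − (4+4) = 4
row 2: |7| − (2+2) = 3
row 3: |4| − (2+1) = 1
minimum over rows = 1 → strictly diagonally dominant (convergence guaranteed)

1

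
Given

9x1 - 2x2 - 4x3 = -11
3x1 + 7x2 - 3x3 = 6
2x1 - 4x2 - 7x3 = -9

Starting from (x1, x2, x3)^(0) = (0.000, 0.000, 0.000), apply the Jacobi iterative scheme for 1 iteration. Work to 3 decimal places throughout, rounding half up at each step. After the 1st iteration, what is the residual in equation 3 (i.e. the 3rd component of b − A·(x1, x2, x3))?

5.874

Iteration 1:
  x1 = (-11 - (-2)·0.000 - (-4)·0.000) / (9) = -1.222
  x2 = (6 - (3)·0.000 - (-3)·0.000) / (7) = 0.857
  x3 = (-9 - (2)·0.000 - (-4)·0.000) / (-7) = 1.286
Residual b − A·x = (6.856, 7.525, 5.874)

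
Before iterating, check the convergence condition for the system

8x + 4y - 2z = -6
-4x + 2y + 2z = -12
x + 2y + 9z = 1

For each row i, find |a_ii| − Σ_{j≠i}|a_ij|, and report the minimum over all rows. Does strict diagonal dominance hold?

-4

row 1: |8| − (4+2) = 2
row 2: |2| − (4+2) = -4
row 3: |9| − (1+2) = 6
minimum over rows = -4 → not strictly diagonally dominant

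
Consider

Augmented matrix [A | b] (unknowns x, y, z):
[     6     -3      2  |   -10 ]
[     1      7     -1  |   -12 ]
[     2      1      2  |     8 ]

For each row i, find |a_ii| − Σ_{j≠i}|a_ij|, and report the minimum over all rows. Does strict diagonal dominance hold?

-1

row 1: |6| − (3+2) = 1
row 2: |7| − (1+1) = 5
row 3: |2| − (2+1) = -1
minimum over rows = -1 → not strictly diagonally dominant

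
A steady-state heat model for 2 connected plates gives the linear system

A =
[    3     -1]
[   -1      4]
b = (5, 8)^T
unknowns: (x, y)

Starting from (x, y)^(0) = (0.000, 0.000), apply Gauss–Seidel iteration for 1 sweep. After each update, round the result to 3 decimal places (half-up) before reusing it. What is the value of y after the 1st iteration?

2.417

Iteration 1:
  x = (5 - (-1)·0.000) / (3) = 1.667
  y = (8 - (-1)·1.667) / (4) = 2.417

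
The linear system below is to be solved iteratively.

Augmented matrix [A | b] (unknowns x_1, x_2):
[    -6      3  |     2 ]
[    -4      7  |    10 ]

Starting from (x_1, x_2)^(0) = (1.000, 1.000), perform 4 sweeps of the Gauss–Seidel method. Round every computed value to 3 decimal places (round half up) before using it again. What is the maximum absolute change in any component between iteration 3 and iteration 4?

Iteration 1:
  x_1 = (2 - (3)·1.000) / (-6) = 0.167
  x_2 = (10 - (-4)·0.167) / (7) = 1.524
Iteration 2:
  x_1 = (2 - (3)·1.524) / (-6) = 0.429
  x_2 = (10 - (-4)·0.429) / (7) = 1.674
Iteration 3:
  x_1 = (2 - (3)·1.674) / (-6) = 0.504
  x_2 = (10 - (-4)·0.504) / (7) = 1.717
Iteration 4:
  x_1 = (2 - (3)·1.717) / (-6) = 0.525
  x_2 = (10 - (-4)·0.525) / (7) = 1.729
Change: (0.021, 0.012) → max |·| = 0.021

0.021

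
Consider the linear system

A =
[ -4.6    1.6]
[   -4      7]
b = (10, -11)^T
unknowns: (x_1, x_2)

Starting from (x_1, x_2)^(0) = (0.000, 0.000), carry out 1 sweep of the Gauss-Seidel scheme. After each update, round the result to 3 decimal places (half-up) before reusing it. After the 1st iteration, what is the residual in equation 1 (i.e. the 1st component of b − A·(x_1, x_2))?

4.502

Iteration 1:
  x_1 = (10 - (1.6)·0.000) / (-4.6) = -2.174
  x_2 = (-11 - (-4)·-2.174) / (7) = -2.814
Residual b − A·x = (4.502, 0.002)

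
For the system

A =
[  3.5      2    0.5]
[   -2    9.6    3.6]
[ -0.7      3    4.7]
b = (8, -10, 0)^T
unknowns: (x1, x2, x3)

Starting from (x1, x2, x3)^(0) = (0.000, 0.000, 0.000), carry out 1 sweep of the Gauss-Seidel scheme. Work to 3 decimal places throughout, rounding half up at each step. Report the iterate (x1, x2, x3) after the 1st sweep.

(2.286, -0.565, 0.701)

Iteration 1:
  x1 = (8 - (2)·0.000 - (0.5)·0.000) / (3.5) = 2.286
  x2 = (-10 - (-2)·2.286 - (3.6)·0.000) / (9.6) = -0.565
  x3 = (0 - (-0.7)·2.286 - (3)·-0.565) / (4.7) = 0.701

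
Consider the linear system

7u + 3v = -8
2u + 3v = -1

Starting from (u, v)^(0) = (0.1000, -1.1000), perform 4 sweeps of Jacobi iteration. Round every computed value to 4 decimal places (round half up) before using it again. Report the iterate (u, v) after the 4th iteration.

Iteration 1:
  u = (-8 - (3)·-1.1000) / (7) = -0.6714
  v = (-1 - (2)·0.1000) / (3) = -0.4000
Iteration 2:
  u = (-8 - (3)·-0.4000) / (7) = -0.9714
  v = (-1 - (2)·-0.6714) / (3) = 0.1143
Iteration 3:
  u = (-8 - (3)·0.1143) / (7) = -1.1918
  v = (-1 - (2)·-0.9714) / (3) = 0.3143
Iteration 4:
  u = (-8 - (3)·0.3143) / (7) = -1.2776
  v = (-1 - (2)·-1.1918) / (3) = 0.4612

(-1.2776, 0.4612)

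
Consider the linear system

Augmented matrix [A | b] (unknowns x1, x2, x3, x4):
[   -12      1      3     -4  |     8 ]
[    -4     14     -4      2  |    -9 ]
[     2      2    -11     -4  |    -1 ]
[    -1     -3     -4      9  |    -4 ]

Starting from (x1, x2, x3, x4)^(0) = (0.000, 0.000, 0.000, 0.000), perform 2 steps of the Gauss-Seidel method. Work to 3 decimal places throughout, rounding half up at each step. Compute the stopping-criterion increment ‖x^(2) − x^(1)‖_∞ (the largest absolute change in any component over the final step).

Iteration 1:
  x1 = (8 - (1)·0.000 - (3)·0.000 - (-4)·0.000) / (-12) = -0.667
  x2 = (-9 - (-4)·-0.667 - (-4)·0.000 - (2)·0.000) / (14) = -0.833
  x3 = (-1 - (2)·-0.667 - (2)·-0.833 - (-4)·0.000) / (-11) = -0.182
  x4 = (-4 - (-1)·-0.667 - (-3)·-0.833 - (-4)·-0.182) / (9) = -0.877
Iteration 2:
  x1 = (8 - (1)·-0.833 - (3)·-0.182 - (-4)·-0.877) / (-12) = -0.489
  x2 = (-9 - (-4)·-0.489 - (-4)·-0.182 - (2)·-0.877) / (14) = -0.709
  x3 = (-1 - (2)·-0.489 - (2)·-0.709 - (-4)·-0.877) / (-11) = 0.192
  x4 = (-4 - (-1)·-0.489 - (-3)·-0.709 - (-4)·0.192) / (9) = -0.650
Change: (0.178, 0.124, 0.374, 0.227) → max |·| = 0.374

0.374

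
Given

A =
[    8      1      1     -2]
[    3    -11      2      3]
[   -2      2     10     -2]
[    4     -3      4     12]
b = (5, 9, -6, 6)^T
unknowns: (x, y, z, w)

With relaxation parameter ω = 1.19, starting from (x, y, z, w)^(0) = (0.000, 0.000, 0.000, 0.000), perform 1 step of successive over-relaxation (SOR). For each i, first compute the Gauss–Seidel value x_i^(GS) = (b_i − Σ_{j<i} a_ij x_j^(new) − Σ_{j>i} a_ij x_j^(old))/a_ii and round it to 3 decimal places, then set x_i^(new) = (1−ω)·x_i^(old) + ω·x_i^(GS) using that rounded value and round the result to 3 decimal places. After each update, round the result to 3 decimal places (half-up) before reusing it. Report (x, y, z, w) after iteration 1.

Iteration 1:
  x: GS value = (5 - (1)·0.000 - (1)·0.000 - (-2)·0.000) / (8) = 0.625;  x ← (1−ω)·0.000 + ω·0.625 = 0.744
  y: GS value = (9 - (3)·0.744 - (2)·0.000 - (3)·0.000) / (-11) = -0.615;  y ← (1−ω)·0.000 + ω·-0.615 = -0.732
  z: GS value = (-6 - (-2)·0.744 - (2)·-0.732 - (-2)·0.000) / (10) = -0.305;  z ← (1−ω)·0.000 + ω·-0.305 = -0.363
  w: GS value = (6 - (4)·0.744 - (-3)·-0.732 - (4)·-0.363) / (12) = 0.190;  w ← (1−ω)·0.000 + ω·0.190 = 0.226

(0.744, -0.732, -0.363, 0.226)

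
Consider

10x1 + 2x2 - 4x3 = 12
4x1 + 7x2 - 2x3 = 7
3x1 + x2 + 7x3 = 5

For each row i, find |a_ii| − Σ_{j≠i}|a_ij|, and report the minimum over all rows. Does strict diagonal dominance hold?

1

row 1: |10| − (2+4) = 4
row 2: |7| − (4+2) = 1
row 3: |7| − (3+1) = 3
minimum over rows = 1 → strictly diagonally dominant (convergence guaranteed)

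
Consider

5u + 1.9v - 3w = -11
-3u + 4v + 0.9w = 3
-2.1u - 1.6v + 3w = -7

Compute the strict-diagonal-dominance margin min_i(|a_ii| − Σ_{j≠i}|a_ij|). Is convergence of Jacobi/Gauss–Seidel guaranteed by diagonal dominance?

row 1: |5| − (1.9+3) = 0.1
row 2: |4| − (3+0.9) = 0.1
row 3: |3| − (2.1+1.6) = -0.7
minimum over rows = -0.7 → not strictly diagonally dominant

-0.7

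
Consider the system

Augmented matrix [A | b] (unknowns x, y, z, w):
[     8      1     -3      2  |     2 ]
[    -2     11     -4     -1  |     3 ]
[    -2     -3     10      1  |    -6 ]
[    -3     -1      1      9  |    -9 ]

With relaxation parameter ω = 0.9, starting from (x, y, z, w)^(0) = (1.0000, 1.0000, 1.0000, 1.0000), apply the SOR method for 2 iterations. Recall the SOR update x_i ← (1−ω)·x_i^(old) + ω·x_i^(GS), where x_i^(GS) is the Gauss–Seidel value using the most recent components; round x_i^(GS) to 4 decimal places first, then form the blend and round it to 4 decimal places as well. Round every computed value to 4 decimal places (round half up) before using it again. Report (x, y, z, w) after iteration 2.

(0.2153, 0.2297, -0.4109, -0.8310)

Iteration 1:
  x: GS value = (2 - (1)·1.0000 - (-3)·1.0000 - (2)·1.0000) / (8) = 0.2500;  x ← (1−ω)·1.0000 + ω·0.2500 = 0.3250
  y: GS value = (3 - (-2)·0.3250 - (-4)·1.0000 - (-1)·1.0000) / (11) = 0.7864;  y ← (1−ω)·1.0000 + ω·0.7864 = 0.8078
  z: GS value = (-6 - (-2)·0.3250 - (-3)·0.8078 - (1)·1.0000) / (10) = -0.3927;  z ← (1−ω)·1.0000 + ω·-0.3927 = -0.2534
  w: GS value = (-9 - (-3)·0.3250 - (-1)·0.8078 - (1)·-0.2534) / (9) = -0.7738;  w ← (1−ω)·1.0000 + ω·-0.7738 = -0.5964
Iteration 2:
  x: GS value = (2 - (1)·0.8078 - (-3)·-0.2534 - (2)·-0.5964) / (8) = 0.2031;  x ← (1−ω)·0.3250 + ω·0.2031 = 0.2153
  y: GS value = (3 - (-2)·0.2153 - (-4)·-0.2534 - (-1)·-0.5964) / (11) = 0.1655;  y ← (1−ω)·0.8078 + ω·0.1655 = 0.2297
  z: GS value = (-6 - (-2)·0.2153 - (-3)·0.2297 - (1)·-0.5964) / (10) = -0.4284;  z ← (1−ω)·-0.2534 + ω·-0.4284 = -0.4109
  w: GS value = (-9 - (-3)·0.2153 - (-1)·0.2297 - (1)·-0.4109) / (9) = -0.8571;  w ← (1−ω)·-0.5964 + ω·-0.8571 = -0.8310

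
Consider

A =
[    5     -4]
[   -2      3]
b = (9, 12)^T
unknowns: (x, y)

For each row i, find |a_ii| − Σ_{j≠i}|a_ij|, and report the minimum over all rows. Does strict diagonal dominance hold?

1

row 1: |5| − (4) = 1
row 2: |3| − (2) = 1
minimum over rows = 1 → strictly diagonally dominant (convergence guaranteed)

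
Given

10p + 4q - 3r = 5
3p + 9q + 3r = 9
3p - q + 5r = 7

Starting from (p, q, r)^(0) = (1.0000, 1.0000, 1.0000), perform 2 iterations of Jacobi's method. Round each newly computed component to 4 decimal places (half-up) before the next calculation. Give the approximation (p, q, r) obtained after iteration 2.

(0.6667, 0.5333, 1.2267)

Iteration 1:
  p = (5 - (4)·1.0000 - (-3)·1.0000) / (10) = 0.4000
  q = (9 - (3)·1.0000 - (3)·1.0000) / (9) = 0.3333
  r = (7 - (3)·1.0000 - (-1)·1.0000) / (5) = 1.0000
Iteration 2:
  p = (5 - (4)·0.3333 - (-3)·1.0000) / (10) = 0.6667
  q = (9 - (3)·0.4000 - (3)·1.0000) / (9) = 0.5333
  r = (7 - (3)·0.4000 - (-1)·0.3333) / (5) = 1.2267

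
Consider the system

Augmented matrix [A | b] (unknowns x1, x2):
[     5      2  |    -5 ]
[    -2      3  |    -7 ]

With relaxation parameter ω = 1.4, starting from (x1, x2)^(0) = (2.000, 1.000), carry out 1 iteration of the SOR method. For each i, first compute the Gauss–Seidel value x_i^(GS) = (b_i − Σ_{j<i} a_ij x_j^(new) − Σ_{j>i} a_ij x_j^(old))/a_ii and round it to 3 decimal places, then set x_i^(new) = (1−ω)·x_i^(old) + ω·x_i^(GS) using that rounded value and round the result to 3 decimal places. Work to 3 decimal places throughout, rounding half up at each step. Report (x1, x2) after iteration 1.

Iteration 1:
  x1: GS value = (-5 - (2)·1.000) / (5) = -1.400;  x1 ← (1−ω)·2.000 + ω·-1.400 = -2.760
  x2: GS value = (-7 - (-2)·-2.760) / (3) = -4.173;  x2 ← (1−ω)·1.000 + ω·-4.173 = -6.242

(-2.760, -6.242)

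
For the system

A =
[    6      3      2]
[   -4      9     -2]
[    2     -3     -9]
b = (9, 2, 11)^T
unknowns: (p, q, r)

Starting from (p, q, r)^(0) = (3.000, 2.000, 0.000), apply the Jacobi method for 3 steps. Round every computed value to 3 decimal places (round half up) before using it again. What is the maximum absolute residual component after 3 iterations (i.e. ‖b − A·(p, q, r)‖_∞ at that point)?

Iteration 1:
  p = (9 - (3)·2.000 - (2)·0.000) / (6) = 0.500
  q = (2 - (-4)·3.000 - (-2)·0.000) / (9) = 1.556
  r = (11 - (2)·3.000 - (-3)·2.000) / (-9) = -1.222
Iteration 2:
  p = (9 - (3)·1.556 - (2)·-1.222) / (6) = 1.129
  q = (2 - (-4)·0.500 - (-2)·-1.222) / (9) = 0.173
  r = (11 - (2)·0.500 - (-3)·1.556) / (-9) = -1.630
Iteration 3:
  p = (9 - (3)·0.173 - (2)·-1.630) / (6) = 1.957
  q = (2 - (-4)·1.129 - (-2)·-1.630) / (9) = 0.362
  r = (11 - (2)·1.129 - (-3)·0.173) / (-9) = -1.029
Residual b − A·x = (-1.770, 4.512, -1.089); ∞-norm = 4.512

4.512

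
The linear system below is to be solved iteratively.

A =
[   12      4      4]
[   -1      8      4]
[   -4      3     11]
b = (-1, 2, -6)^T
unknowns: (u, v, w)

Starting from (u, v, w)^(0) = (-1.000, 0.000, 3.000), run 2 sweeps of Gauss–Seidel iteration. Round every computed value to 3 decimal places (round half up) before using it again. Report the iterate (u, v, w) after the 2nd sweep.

Iteration 1:
  u = (-1 - (4)·0.000 - (4)·3.000) / (12) = -1.083
  v = (2 - (-1)·-1.083 - (4)·3.000) / (8) = -1.385
  w = (-6 - (-4)·-1.083 - (3)·-1.385) / (11) = -0.562
Iteration 2:
  u = (-1 - (4)·-1.385 - (4)·-0.562) / (12) = 0.566
  v = (2 - (-1)·0.566 - (4)·-0.562) / (8) = 0.602
  w = (-6 - (-4)·0.566 - (3)·0.602) / (11) = -0.504

(0.566, 0.602, -0.504)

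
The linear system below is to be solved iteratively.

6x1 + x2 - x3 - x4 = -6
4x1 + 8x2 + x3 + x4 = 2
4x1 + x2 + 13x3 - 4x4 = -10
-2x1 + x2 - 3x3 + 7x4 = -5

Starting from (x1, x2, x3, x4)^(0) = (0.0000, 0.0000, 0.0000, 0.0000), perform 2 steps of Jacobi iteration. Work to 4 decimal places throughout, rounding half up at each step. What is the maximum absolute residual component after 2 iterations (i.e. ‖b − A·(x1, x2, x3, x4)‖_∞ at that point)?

Iteration 1:
  x1 = (-6 - (1)·0.0000 - (-1)·0.0000 - (-1)·0.0000) / (6) = -1.0000
  x2 = (2 - (4)·0.0000 - (1)·0.0000 - (1)·0.0000) / (8) = 0.2500
  x3 = (-10 - (4)·0.0000 - (1)·0.0000 - (-4)·0.0000) / (13) = -0.7692
  x4 = (-5 - (-2)·0.0000 - (1)·0.0000 - (-3)·0.0000) / (7) = -0.7143
Iteration 2:
  x1 = (-6 - (1)·0.2500 - (-1)·-0.7692 - (-1)·-0.7143) / (6) = -1.2889
  x2 = (2 - (4)·-1.0000 - (1)·-0.7692 - (1)·-0.7143) / (8) = 0.9354
  x3 = (-10 - (4)·-1.0000 - (1)·0.2500 - (-4)·-0.7143) / (13) = -0.7006
  x4 = (-5 - (-2)·-1.0000 - (1)·0.2500 - (-3)·-0.7692) / (7) = -1.3654
Residual b − A·x = (-1.2680, 1.7384, -2.1336, -1.0572); ∞-norm = 2.1336

2.1336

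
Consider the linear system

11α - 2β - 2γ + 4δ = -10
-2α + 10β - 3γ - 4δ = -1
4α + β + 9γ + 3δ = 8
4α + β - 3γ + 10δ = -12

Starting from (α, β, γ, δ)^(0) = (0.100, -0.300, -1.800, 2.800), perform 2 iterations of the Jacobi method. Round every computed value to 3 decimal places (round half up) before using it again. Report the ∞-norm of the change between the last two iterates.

Iteration 1:
  α = (-10 - (-2)·-0.300 - (-2)·-1.800 - (4)·2.800) / (11) = -2.309
  β = (-1 - (-2)·0.100 - (-3)·-1.800 - (-4)·2.800) / (10) = 0.500
  γ = (8 - (4)·0.100 - (1)·-0.300 - (3)·2.800) / (9) = -0.056
  δ = (-12 - (4)·0.100 - (1)·-0.300 - (-3)·-1.800) / (10) = -1.750
Iteration 2:
  α = (-10 - (-2)·0.500 - (-2)·-0.056 - (4)·-1.750) / (11) = -0.192
  β = (-1 - (-2)·-2.309 - (-3)·-0.056 - (-4)·-1.750) / (10) = -1.279
  γ = (8 - (4)·-2.309 - (1)·0.500 - (3)·-1.750) / (9) = 2.443
  δ = (-12 - (4)·-2.309 - (1)·0.500 - (-3)·-0.056) / (10) = -0.343
Change: (2.117, -1.779, 2.499, 1.407) → max |·| = 2.499

2.499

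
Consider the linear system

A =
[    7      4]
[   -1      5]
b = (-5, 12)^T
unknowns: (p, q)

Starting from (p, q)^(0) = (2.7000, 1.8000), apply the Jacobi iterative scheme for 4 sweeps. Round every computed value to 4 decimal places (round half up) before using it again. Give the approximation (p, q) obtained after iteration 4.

Iteration 1:
  p = (-5 - (4)·1.8000) / (7) = -1.7429
  q = (12 - (-1)·2.7000) / (5) = 2.9400
Iteration 2:
  p = (-5 - (4)·2.9400) / (7) = -2.3943
  q = (12 - (-1)·-1.7429) / (5) = 2.0514
Iteration 3:
  p = (-5 - (4)·2.0514) / (7) = -1.8865
  q = (12 - (-1)·-2.3943) / (5) = 1.9211
Iteration 4:
  p = (-5 - (4)·1.9211) / (7) = -1.8121
  q = (12 - (-1)·-1.8865) / (5) = 2.0227

(-1.8121, 2.0227)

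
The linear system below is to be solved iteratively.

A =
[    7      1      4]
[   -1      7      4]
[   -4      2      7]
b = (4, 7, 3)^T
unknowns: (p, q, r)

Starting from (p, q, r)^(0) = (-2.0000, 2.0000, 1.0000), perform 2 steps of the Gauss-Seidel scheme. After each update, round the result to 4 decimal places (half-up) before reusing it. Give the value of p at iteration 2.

0.4277

Iteration 1:
  p = (4 - (1)·2.0000 - (4)·1.0000) / (7) = -0.2857
  q = (7 - (-1)·-0.2857 - (4)·1.0000) / (7) = 0.3878
  r = (3 - (-4)·-0.2857 - (2)·0.3878) / (7) = 0.1545
Iteration 2:
  p = (4 - (1)·0.3878 - (4)·0.1545) / (7) = 0.4277
  q = (7 - (-1)·0.4277 - (4)·0.1545) / (7) = 0.9728
  r = (3 - (-4)·0.4277 - (2)·0.9728) / (7) = 0.3950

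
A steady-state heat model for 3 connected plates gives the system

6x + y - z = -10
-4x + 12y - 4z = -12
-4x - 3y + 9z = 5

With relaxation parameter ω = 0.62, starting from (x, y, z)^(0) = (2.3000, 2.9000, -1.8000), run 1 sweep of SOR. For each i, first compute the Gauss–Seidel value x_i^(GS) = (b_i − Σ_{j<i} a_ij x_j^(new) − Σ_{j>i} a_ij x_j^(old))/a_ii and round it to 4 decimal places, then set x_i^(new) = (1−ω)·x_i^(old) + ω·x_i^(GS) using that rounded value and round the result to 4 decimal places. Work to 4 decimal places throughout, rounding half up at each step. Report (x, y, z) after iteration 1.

Iteration 1:
  x: GS value = (-10 - (1)·2.9000 - (-1)·-1.8000) / (6) = -2.4500;  x ← (1−ω)·2.3000 + ω·-2.4500 = -0.6450
  y: GS value = (-12 - (-4)·-0.6450 - (-4)·-1.8000) / (12) = -1.8150;  y ← (1−ω)·2.9000 + ω·-1.8150 = -0.0233
  z: GS value = (5 - (-4)·-0.6450 - (-3)·-0.0233) / (9) = 0.2611;  z ← (1−ω)·-1.8000 + ω·0.2611 = -0.5221

(-0.6450, -0.0233, -0.5221)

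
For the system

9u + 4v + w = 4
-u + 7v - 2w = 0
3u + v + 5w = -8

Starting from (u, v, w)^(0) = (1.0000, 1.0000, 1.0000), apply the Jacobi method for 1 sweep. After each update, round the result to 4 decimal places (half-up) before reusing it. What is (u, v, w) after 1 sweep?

(-0.1111, 0.4286, -2.4000)

Iteration 1:
  u = (4 - (4)·1.0000 - (1)·1.0000) / (9) = -0.1111
  v = (0 - (-1)·1.0000 - (-2)·1.0000) / (7) = 0.4286
  w = (-8 - (3)·1.0000 - (1)·1.0000) / (5) = -2.4000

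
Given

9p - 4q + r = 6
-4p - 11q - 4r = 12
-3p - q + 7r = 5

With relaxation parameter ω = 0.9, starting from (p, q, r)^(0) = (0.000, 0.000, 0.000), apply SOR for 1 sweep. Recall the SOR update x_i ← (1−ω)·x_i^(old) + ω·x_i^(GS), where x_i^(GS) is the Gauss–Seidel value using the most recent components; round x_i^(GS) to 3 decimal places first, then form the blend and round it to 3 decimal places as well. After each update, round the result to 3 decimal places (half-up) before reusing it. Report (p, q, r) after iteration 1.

(0.600, -1.178, 0.723)

Iteration 1:
  p: GS value = (6 - (-4)·0.000 - (1)·0.000) / (9) = 0.667;  p ← (1−ω)·0.000 + ω·0.667 = 0.600
  q: GS value = (12 - (-4)·0.600 - (-4)·0.000) / (-11) = -1.309;  q ← (1−ω)·0.000 + ω·-1.309 = -1.178
  r: GS value = (5 - (-3)·0.600 - (-1)·-1.178) / (7) = 0.803;  r ← (1−ω)·0.000 + ω·0.803 = 0.723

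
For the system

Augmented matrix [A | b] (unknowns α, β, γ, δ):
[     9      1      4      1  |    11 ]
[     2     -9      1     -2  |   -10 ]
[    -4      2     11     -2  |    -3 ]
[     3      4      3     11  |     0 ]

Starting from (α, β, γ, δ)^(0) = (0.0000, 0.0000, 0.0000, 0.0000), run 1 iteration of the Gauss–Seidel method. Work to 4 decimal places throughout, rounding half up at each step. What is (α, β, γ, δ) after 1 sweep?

Iteration 1:
  α = (11 - (1)·0.0000 - (4)·0.0000 - (1)·0.0000) / (9) = 1.2222
  β = (-10 - (2)·1.2222 - (1)·0.0000 - (-2)·0.0000) / (-9) = 1.3827
  γ = (-3 - (-4)·1.2222 - (2)·1.3827 - (-2)·0.0000) / (11) = -0.0797
  δ = (0 - (3)·1.2222 - (4)·1.3827 - (3)·-0.0797) / (11) = -0.8144

(1.2222, 1.3827, -0.0797, -0.8144)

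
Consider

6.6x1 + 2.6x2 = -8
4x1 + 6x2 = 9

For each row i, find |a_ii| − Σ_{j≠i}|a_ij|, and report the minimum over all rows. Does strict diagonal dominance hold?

2

row 1: |6.6| − (2.6) = 4
row 2: |6| − (4) = 2
minimum over rows = 2 → strictly diagonally dominant (convergence guaranteed)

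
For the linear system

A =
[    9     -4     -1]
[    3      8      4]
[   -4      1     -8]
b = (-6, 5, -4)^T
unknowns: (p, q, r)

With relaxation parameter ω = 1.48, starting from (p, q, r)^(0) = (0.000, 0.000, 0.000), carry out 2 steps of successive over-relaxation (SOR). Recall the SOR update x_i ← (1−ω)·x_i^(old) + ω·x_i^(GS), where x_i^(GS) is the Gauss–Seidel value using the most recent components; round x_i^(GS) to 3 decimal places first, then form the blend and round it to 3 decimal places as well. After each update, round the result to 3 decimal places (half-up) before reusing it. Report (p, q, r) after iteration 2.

(0.743, -1.484, -0.921)

Iteration 1:
  p: GS value = (-6 - (-4)·0.000 - (-1)·0.000) / (9) = -0.667;  p ← (1−ω)·0.000 + ω·-0.667 = -0.987
  q: GS value = (5 - (3)·-0.987 - (4)·0.000) / (8) = 0.995;  q ← (1−ω)·0.000 + ω·0.995 = 1.473
  r: GS value = (-4 - (-4)·-0.987 - (1)·1.473) / (-8) = 1.178;  r ← (1−ω)·0.000 + ω·1.178 = 1.743
Iteration 2:
  p: GS value = (-6 - (-4)·1.473 - (-1)·1.743) / (9) = 0.182;  p ← (1−ω)·-0.987 + ω·0.182 = 0.743
  q: GS value = (5 - (3)·0.743 - (4)·1.743) / (8) = -0.525;  q ← (1−ω)·1.473 + ω·-0.525 = -1.484
  r: GS value = (-4 - (-4)·0.743 - (1)·-1.484) / (-8) = -0.057;  r ← (1−ω)·1.743 + ω·-0.057 = -0.921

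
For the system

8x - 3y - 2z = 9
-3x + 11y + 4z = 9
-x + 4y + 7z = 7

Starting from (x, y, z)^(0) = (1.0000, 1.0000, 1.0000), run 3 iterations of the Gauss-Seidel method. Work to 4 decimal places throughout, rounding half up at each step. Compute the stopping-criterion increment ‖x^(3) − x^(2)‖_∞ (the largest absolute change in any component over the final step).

0.0248

Iteration 1:
  x = (9 - (-3)·1.0000 - (-2)·1.0000) / (8) = 1.7500
  y = (9 - (-3)·1.7500 - (4)·1.0000) / (11) = 0.9318
  z = (7 - (-1)·1.7500 - (4)·0.9318) / (7) = 0.7175
Iteration 2:
  x = (9 - (-3)·0.9318 - (-2)·0.7175) / (8) = 1.6538
  y = (9 - (-3)·1.6538 - (4)·0.7175) / (11) = 1.0083
  z = (7 - (-1)·1.6538 - (4)·1.0083) / (7) = 0.6601
Iteration 3:
  x = (9 - (-3)·1.0083 - (-2)·0.6601) / (8) = 1.6681
  y = (9 - (-3)·1.6681 - (4)·0.6601) / (11) = 1.0331
  z = (7 - (-1)·1.6681 - (4)·1.0331) / (7) = 0.6480
Change: (0.0143, 0.0248, -0.0121) → max |·| = 0.0248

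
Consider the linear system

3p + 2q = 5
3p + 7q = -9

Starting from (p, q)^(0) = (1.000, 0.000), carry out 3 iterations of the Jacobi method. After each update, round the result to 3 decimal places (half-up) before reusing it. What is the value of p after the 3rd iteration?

3.000

Iteration 1:
  p = (5 - (2)·0.000) / (3) = 1.667
  q = (-9 - (3)·1.000) / (7) = -1.714
Iteration 2:
  p = (5 - (2)·-1.714) / (3) = 2.809
  q = (-9 - (3)·1.667) / (7) = -2.000
Iteration 3:
  p = (5 - (2)·-2.000) / (3) = 3.000
  q = (-9 - (3)·2.809) / (7) = -2.490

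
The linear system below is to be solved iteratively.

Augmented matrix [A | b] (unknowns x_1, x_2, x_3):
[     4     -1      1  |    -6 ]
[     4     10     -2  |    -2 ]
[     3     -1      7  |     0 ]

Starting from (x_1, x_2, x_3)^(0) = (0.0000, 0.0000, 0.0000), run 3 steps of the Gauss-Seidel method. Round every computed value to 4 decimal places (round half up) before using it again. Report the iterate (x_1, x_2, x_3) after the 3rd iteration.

Iteration 1:
  x_1 = (-6 - (-1)·0.0000 - (1)·0.0000) / (4) = -1.5000
  x_2 = (-2 - (4)·-1.5000 - (-2)·0.0000) / (10) = 0.4000
  x_3 = (0 - (3)·-1.5000 - (-1)·0.4000) / (7) = 0.7000
Iteration 2:
  x_1 = (-6 - (-1)·0.4000 - (1)·0.7000) / (4) = -1.5750
  x_2 = (-2 - (4)·-1.5750 - (-2)·0.7000) / (10) = 0.5700
  x_3 = (0 - (3)·-1.5750 - (-1)·0.5700) / (7) = 0.7564
Iteration 3:
  x_1 = (-6 - (-1)·0.5700 - (1)·0.7564) / (4) = -1.5466
  x_2 = (-2 - (4)·-1.5466 - (-2)·0.7564) / (10) = 0.5699
  x_3 = (0 - (3)·-1.5466 - (-1)·0.5699) / (7) = 0.7442

(-1.5466, 0.5699, 0.7442)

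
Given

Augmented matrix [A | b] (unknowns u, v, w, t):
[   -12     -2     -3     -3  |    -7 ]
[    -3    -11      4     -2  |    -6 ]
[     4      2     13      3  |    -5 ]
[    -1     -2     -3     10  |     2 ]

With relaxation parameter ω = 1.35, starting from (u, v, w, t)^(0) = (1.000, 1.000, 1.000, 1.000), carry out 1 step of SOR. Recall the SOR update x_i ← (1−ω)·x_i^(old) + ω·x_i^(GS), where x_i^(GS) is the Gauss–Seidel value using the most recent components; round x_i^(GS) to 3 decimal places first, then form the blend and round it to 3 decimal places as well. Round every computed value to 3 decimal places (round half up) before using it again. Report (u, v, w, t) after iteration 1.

(-0.462, 0.802, -1.156, -0.395)

Iteration 1:
  u: GS value = (-7 - (-2)·1.000 - (-3)·1.000 - (-3)·1.000) / (-12) = -0.083;  u ← (1−ω)·1.000 + ω·-0.083 = -0.462
  v: GS value = (-6 - (-3)·-0.462 - (4)·1.000 - (-2)·1.000) / (-11) = 0.853;  v ← (1−ω)·1.000 + ω·0.853 = 0.802
  w: GS value = (-5 - (4)·-0.462 - (2)·0.802 - (3)·1.000) / (13) = -0.597;  w ← (1−ω)·1.000 + ω·-0.597 = -1.156
  t: GS value = (2 - (-1)·-0.462 - (-2)·0.802 - (-3)·-1.156) / (10) = -0.033;  t ← (1−ω)·1.000 + ω·-0.033 = -0.395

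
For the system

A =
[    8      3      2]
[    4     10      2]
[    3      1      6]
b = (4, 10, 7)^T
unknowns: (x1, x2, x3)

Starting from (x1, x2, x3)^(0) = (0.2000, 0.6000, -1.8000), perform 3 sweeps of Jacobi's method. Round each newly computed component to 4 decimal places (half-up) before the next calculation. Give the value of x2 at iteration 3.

0.9705

Iteration 1:
  x1 = (4 - (3)·0.6000 - (2)·-1.8000) / (8) = 0.7250
  x2 = (10 - (4)·0.2000 - (2)·-1.8000) / (10) = 1.2800
  x3 = (7 - (3)·0.2000 - (1)·0.6000) / (6) = 0.9667
Iteration 2:
  x1 = (4 - (3)·1.2800 - (2)·0.9667) / (8) = -0.2217
  x2 = (10 - (4)·0.7250 - (2)·0.9667) / (10) = 0.5167
  x3 = (7 - (3)·0.7250 - (1)·1.2800) / (6) = 0.5908
Iteration 3:
  x1 = (4 - (3)·0.5167 - (2)·0.5908) / (8) = 0.1585
  x2 = (10 - (4)·-0.2217 - (2)·0.5908) / (10) = 0.9705
  x3 = (7 - (3)·-0.2217 - (1)·0.5167) / (6) = 1.1914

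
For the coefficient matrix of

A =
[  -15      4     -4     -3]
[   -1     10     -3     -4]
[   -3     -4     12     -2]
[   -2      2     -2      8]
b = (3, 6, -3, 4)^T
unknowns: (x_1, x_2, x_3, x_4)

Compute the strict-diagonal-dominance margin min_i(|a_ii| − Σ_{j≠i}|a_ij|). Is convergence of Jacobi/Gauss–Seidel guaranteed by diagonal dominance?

row 1: |-15| − (4+4+3) = 4
row 2: |10| − (1+3+4) = 2
row 3: |12| − (3+4+2) = 3
row 4: |8| − (2+2+2) = 2
minimum over rows = 2 → strictly diagonally dominant (convergence guaranteed)

2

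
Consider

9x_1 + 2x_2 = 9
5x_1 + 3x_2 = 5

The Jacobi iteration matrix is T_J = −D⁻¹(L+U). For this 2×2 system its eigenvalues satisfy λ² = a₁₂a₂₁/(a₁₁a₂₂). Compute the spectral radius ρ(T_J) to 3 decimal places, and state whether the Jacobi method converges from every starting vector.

a₁₂a₂₁/(a₁₁a₂₂) = (2)·(5) / ((9)·(3)) = 0.370370
ρ = √|0.370370| = √0.370370 = 0.609
ρ < 1, so Jacobi converges

0.609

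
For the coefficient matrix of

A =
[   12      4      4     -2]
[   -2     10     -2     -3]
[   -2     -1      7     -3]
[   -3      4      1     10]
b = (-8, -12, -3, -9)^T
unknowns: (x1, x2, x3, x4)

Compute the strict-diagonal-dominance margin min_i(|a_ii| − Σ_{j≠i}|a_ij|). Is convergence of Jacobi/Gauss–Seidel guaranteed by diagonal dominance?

row 1: |12| − (4+4+2) = 2
row 2: |10| − (2+2+3) = 3
row 3: |7| − (2+1+3) = 1
row 4: |10| − (3+4+1) = 2
minimum over rows = 1 → strictly diagonally dominant (convergence guaranteed)

1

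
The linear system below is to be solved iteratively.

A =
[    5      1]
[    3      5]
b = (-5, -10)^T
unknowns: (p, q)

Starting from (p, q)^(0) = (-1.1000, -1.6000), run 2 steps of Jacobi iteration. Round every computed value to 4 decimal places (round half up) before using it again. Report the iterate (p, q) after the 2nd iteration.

Iteration 1:
  p = (-5 - (1)·-1.6000) / (5) = -0.6800
  q = (-10 - (3)·-1.1000) / (5) = -1.3400
Iteration 2:
  p = (-5 - (1)·-1.3400) / (5) = -0.7320
  q = (-10 - (3)·-0.6800) / (5) = -1.5920

(-0.7320, -1.5920)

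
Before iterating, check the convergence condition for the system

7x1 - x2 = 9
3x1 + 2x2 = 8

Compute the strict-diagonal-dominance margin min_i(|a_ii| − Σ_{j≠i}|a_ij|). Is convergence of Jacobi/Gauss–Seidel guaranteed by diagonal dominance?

-1

row 1: |7| − (1) = 6
row 2: |2| − (3) = -1
minimum over rows = -1 → not strictly diagonally dominant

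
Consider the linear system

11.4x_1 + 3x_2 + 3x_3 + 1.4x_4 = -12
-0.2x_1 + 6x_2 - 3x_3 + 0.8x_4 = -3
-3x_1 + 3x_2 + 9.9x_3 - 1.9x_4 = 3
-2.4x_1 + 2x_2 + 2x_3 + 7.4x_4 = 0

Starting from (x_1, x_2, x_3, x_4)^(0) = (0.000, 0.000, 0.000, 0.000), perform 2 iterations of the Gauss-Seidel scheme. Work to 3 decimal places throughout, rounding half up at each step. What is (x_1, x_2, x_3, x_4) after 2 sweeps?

Iteration 1:
  x_1 = (-12 - (3)·0.000 - (3)·0.000 - (1.4)·0.000) / (11.4) = -1.053
  x_2 = (-3 - (-0.2)·-1.053 - (-3)·0.000 - (0.8)·0.000) / (6) = -0.535
  x_3 = (3 - (-3)·-1.053 - (3)·-0.535 - (-1.9)·0.000) / (9.9) = 0.146
  x_4 = (0 - (-2.4)·-1.053 - (2)·-0.535 - (2)·0.146) / (7.4) = -0.236
Iteration 2:
  x_1 = (-12 - (3)·-0.535 - (3)·0.146 - (1.4)·-0.236) / (11.4) = -0.921
  x_2 = (-3 - (-0.2)·-0.921 - (-3)·0.146 - (0.8)·-0.236) / (6) = -0.426
  x_3 = (3 - (-3)·-0.921 - (3)·-0.426 - (-1.9)·-0.236) / (9.9) = 0.108
  x_4 = (0 - (-2.4)·-0.921 - (2)·-0.426 - (2)·0.108) / (7.4) = -0.213

(-0.921, -0.426, 0.108, -0.213)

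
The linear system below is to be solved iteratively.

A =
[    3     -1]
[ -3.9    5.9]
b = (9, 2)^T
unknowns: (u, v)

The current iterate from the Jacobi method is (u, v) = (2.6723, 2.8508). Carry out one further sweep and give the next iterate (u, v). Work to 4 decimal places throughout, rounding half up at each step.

One sweep:
  u = (9 - (-1)·2.8508) / (3) = 3.9503
  v = (2 - (-3.9)·2.6723) / (5.9) = 2.1054

(3.9503, 2.1054)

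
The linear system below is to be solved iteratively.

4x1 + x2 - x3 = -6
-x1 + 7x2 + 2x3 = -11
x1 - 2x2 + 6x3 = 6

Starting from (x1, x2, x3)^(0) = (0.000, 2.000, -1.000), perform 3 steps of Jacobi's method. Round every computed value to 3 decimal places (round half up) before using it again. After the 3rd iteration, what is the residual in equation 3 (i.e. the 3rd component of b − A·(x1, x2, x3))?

0.747

Iteration 1:
  x1 = (-6 - (1)·2.000 - (-1)·-1.000) / (4) = -2.250
  x2 = (-11 - (-1)·0.000 - (2)·-1.000) / (7) = -1.286
  x3 = (6 - (1)·0.000 - (-2)·2.000) / (6) = 1.667
Iteration 2:
  x1 = (-6 - (1)·-1.286 - (-1)·1.667) / (4) = -0.762
  x2 = (-11 - (-1)·-2.250 - (2)·1.667) / (7) = -2.369
  x3 = (6 - (1)·-2.250 - (-2)·-1.286) / (6) = 0.946
Iteration 3:
  x1 = (-6 - (1)·-2.369 - (-1)·0.946) / (4) = -0.671
  x2 = (-11 - (-1)·-0.762 - (2)·0.946) / (7) = -1.951
  x3 = (6 - (1)·-0.762 - (-2)·-2.369) / (6) = 0.337
Residual b − A·x = (-1.028, 1.312, 0.747)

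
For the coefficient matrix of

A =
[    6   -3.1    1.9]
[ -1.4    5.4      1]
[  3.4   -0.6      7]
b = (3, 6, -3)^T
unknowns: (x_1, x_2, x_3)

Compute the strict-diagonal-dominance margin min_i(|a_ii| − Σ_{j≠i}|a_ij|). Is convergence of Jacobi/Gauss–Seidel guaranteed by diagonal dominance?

row 1: |6| − (3.1+1.9) = 1
row 2: |5.4| − (1.4+1) = 3
row 3: |7| − (3.4+0.6) = 3
minimum over rows = 1 → strictly diagonally dominant (convergence guaranteed)

1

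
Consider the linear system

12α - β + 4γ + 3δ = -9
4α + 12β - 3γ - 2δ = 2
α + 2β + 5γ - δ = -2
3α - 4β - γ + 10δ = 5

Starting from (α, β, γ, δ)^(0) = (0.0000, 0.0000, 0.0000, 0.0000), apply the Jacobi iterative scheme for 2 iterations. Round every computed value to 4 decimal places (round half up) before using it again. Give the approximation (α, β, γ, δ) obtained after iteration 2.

Iteration 1:
  α = (-9 - (-1)·0.0000 - (4)·0.0000 - (3)·0.0000) / (12) = -0.7500
  β = (2 - (4)·0.0000 - (-3)·0.0000 - (-2)·0.0000) / (12) = 0.1667
  γ = (-2 - (1)·0.0000 - (2)·0.0000 - (-1)·0.0000) / (5) = -0.4000
  δ = (5 - (3)·0.0000 - (-4)·0.0000 - (-1)·0.0000) / (10) = 0.5000
Iteration 2:
  α = (-9 - (-1)·0.1667 - (4)·-0.4000 - (3)·0.5000) / (12) = -0.7278
  β = (2 - (4)·-0.7500 - (-3)·-0.4000 - (-2)·0.5000) / (12) = 0.4000
  γ = (-2 - (1)·-0.7500 - (2)·0.1667 - (-1)·0.5000) / (5) = -0.2167
  δ = (5 - (3)·-0.7500 - (-4)·0.1667 - (-1)·-0.4000) / (10) = 0.7517

(-0.7278, 0.4000, -0.2167, 0.7517)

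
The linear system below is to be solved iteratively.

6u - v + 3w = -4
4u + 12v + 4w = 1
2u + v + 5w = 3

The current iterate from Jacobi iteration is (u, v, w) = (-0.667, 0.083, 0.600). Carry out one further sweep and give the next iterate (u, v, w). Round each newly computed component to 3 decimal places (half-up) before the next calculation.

One sweep:
  u = (-4 - (-1)·0.083 - (3)·0.600) / (6) = -0.953
  v = (1 - (4)·-0.667 - (4)·0.600) / (12) = 0.106
  w = (3 - (2)·-0.667 - (1)·0.083) / (5) = 0.850

(-0.953, 0.106, 0.850)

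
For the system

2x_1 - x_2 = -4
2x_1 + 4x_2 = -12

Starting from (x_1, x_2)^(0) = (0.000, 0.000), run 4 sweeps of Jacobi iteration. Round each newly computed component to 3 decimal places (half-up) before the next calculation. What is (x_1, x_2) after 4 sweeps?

Iteration 1:
  x_1 = (-4 - (-1)·0.000) / (2) = -2.000
  x_2 = (-12 - (2)·0.000) / (4) = -3.000
Iteration 2:
  x_1 = (-4 - (-1)·-3.000) / (2) = -3.500
  x_2 = (-12 - (2)·-2.000) / (4) = -2.000
Iteration 3:
  x_1 = (-4 - (-1)·-2.000) / (2) = -3.000
  x_2 = (-12 - (2)·-3.500) / (4) = -1.250
Iteration 4:
  x_1 = (-4 - (-1)·-1.250) / (2) = -2.625
  x_2 = (-12 - (2)·-3.000) / (4) = -1.500

(-2.625, -1.500)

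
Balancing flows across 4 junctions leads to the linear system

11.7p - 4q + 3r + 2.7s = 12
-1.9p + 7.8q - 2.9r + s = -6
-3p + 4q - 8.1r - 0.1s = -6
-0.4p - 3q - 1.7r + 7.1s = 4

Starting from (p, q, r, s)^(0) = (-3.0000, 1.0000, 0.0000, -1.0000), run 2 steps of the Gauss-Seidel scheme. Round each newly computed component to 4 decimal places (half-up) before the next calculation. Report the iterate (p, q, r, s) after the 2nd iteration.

Iteration 1:
  p = (12 - (-4)·1.0000 - (3)·0.0000 - (2.7)·-1.0000) / (11.7) = 1.5983
  q = (-6 - (-1.9)·1.5983 - (-2.9)·0.0000 - (1)·-1.0000) / (7.8) = -0.2517
  r = (-6 - (-3)·1.5983 - (4)·-0.2517 - (-0.1)·-1.0000) / (-8.1) = 0.0368
  s = (4 - (-0.4)·1.5983 - (-3)·-0.2517 - (-1.7)·0.0368) / (7.1) = 0.5559
Iteration 2:
  p = (12 - (-4)·-0.2517 - (3)·0.0368 - (2.7)·0.5559) / (11.7) = 0.8019
  q = (-6 - (-1.9)·0.8019 - (-2.9)·0.0368 - (1)·0.5559) / (7.8) = -0.6315
  r = (-6 - (-3)·0.8019 - (4)·-0.6315 - (-0.1)·0.5559) / (-8.1) = 0.1250
  s = (4 - (-0.4)·0.8019 - (-3)·-0.6315 - (-1.7)·0.1250) / (7.1) = 0.3717

(0.8019, -0.6315, 0.1250, 0.3717)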